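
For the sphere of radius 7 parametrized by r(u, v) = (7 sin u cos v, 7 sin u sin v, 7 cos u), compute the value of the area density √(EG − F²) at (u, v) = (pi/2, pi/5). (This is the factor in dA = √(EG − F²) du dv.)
√(EG − F²)|_{(pi/2, pi/5)} = 49

E = 49, F = 0, G = 49*sin(u)^2, so EG − F² = 2401*sin(u)^2. Taking the positive square root: √(EG − F²) = 49*Abs(sin(u)). At (u, v) = (pi/2, pi/5): 49.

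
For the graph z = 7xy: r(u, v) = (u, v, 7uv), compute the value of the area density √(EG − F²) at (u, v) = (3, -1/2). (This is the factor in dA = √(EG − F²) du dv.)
√(EG − F²)|_{(3, -1/2)} = sqrt(1817)/2

E = 49*v^2 + 1, F = 49*u*v, G = 49*u^2 + 1, so EG − F² = 49*u^2 + 49*v^2 + 1. Taking the positive square root: √(EG − F²) = sqrt(49*u^2 + 49*v^2 + 1). At (u, v) = (3, -1/2): sqrt(1817)/2.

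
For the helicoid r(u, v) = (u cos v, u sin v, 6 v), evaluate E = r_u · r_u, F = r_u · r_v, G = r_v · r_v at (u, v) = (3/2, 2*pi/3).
E = 1;  F = 0;  G = 153/4

Partials: r_u = (cos(v), sin(v), 0), r_v = (-u*sin(v), u*cos(v), 6). As functions of (u, v):
  E = r_u · r_u = 1,
  F = r_u · r_v = 0,
  G = r_v · r_v = u^2 + 36.
Evaluating at (u, v) = (3/2, 2*pi/3): E = 1, F = 0, G = 153/4.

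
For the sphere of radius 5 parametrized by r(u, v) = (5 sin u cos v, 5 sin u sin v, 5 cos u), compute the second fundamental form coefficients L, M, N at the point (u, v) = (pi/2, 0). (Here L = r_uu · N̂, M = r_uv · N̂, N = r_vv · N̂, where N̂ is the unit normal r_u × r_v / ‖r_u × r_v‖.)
L = -5;  M = 0;  N = -5

Compute the unit normal N̂(u, v) = (sin(u)^2*cos(v)/Abs(sin(u)), sin(u)^2*sin(v)/Abs(sin(u)), sin(2*u)/(2*Abs(sin(u)))), and the second partials r_uu, r_uv, r_vv. Take dot products:
  L(u, v) = r_uu · N̂ = -5*sin(u)/Abs(sin(u)),
  M(u, v) = r_uv · N̂ = 0,
  N(u, v) = r_vv · N̂ = -5*sin(u)^3/Abs(sin(u)).
Evaluating at (u, v) = (pi/2, 0):
  L = -5, M = 0, N = -5.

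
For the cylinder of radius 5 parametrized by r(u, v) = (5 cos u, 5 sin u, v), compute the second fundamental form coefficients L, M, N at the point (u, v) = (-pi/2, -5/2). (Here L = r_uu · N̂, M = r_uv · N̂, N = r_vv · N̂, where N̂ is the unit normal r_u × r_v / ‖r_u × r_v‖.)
L = -5;  M = 0;  N = 0

Compute the unit normal N̂(u, v) = (cos(u), sin(u), 0), and the second partials r_uu, r_uv, r_vv. Take dot products:
  L(u, v) = r_uu · N̂ = -5,
  M(u, v) = r_uv · N̂ = 0,
  N(u, v) = r_vv · N̂ = 0.
Evaluating at (u, v) = (-pi/2, -5/2):
  L = -5, M = 0, N = 0.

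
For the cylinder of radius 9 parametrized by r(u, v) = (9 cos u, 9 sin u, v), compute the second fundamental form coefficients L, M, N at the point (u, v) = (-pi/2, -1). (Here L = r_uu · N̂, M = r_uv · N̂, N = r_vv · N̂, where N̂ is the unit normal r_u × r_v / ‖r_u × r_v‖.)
L = -9;  M = 0;  N = 0

Compute the unit normal N̂(u, v) = (cos(u), sin(u), 0), and the second partials r_uu, r_uv, r_vv. Take dot products:
  L(u, v) = r_uu · N̂ = -9,
  M(u, v) = r_uv · N̂ = 0,
  N(u, v) = r_vv · N̂ = 0.
Evaluating at (u, v) = (-pi/2, -1):
  L = -9, M = 0, N = 0.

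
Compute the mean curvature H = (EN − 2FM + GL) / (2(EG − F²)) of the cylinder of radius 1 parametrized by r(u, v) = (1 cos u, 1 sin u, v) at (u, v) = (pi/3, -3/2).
H = -1/2

With E = 1, F = 0, G = 1, L = -1, M = 0, N = 0, assemble
  H = (EN − 2FM + GL) / (2(EG − F²)) = -1/2.
At (u, v) = (pi/3, -3/2): H = -1/2.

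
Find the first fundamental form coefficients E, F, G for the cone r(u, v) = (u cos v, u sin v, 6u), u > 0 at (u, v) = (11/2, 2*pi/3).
E = 37;  F = 0;  G = 121/4

Partials: r_u = (cos(v), sin(v), 6), r_v = (-u*sin(v), u*cos(v), 0). As functions of (u, v):
  E = r_u · r_u = 37,
  F = r_u · r_v = 0,
  G = r_v · r_v = u^2.
Evaluating at (u, v) = (11/2, 2*pi/3): E = 37, F = 0, G = 121/4.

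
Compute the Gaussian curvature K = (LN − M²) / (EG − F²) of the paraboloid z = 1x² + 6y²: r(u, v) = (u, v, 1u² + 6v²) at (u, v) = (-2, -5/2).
K = 24/840889

Coefficients of the first fundamental form: E = 4*u^2 + 1, F = 24*u*v, G = 144*v^2 + 1.
Coefficients of the second fundamental form: L = 2/sqrt(4*u^2 + 144*v^2 + 1), M = 0, N = 12/sqrt(4*u^2 + 144*v^2 + 1).
Assemble K = (LN − M²)/(EG − F²) = 24/(16*u^4 + 1152*u^2*v^2 + 8*u^2 + 20736*v^4 + 288*v^2 + 1). At (u, v) = (-2, -5/2): K = 24/840889.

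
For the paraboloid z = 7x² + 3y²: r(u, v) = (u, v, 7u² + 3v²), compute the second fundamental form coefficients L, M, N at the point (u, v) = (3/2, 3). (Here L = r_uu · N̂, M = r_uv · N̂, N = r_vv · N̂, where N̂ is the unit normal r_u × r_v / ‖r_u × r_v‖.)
L = 7*sqrt(766)/383;  M = 0;  N = 3*sqrt(766)/383

Compute the unit normal N̂(u, v) = (-14*u/sqrt(196*u^2 + 36*v^2 + 1), -6*v/sqrt(196*u^2 + 36*v^2 + 1), 1/sqrt(196*u^2 + 36*v^2 + 1)), and the second partials r_uu, r_uv, r_vv. Take dot products:
  L(u, v) = r_uu · N̂ = 14/sqrt(196*u^2 + 36*v^2 + 1),
  M(u, v) = r_uv · N̂ = 0,
  N(u, v) = r_vv · N̂ = 6/sqrt(196*u^2 + 36*v^2 + 1).
Evaluating at (u, v) = (3/2, 3):
  L = 7*sqrt(766)/383, M = 0, N = 3*sqrt(766)/383.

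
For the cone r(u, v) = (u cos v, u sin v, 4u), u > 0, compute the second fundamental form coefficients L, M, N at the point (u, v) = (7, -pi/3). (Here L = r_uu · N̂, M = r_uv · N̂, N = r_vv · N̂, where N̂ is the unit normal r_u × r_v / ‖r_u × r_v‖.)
L = 0;  M = 0;  N = 28*sqrt(17)/17

Compute the unit normal N̂(u, v) = (-4*sqrt(17)*u*cos(v)/(17*Abs(u)), -4*sqrt(17)*u*sin(v)/(17*Abs(u)), sqrt(17)*u/(17*Abs(u))), and the second partials r_uu, r_uv, r_vv. Take dot products:
  L(u, v) = r_uu · N̂ = 0,
  M(u, v) = r_uv · N̂ = 0,
  N(u, v) = r_vv · N̂ = 4*sqrt(17)*u^2/(17*Abs(u)).
Evaluating at (u, v) = (7, -pi/3):
  L = 0, M = 0, N = 28*sqrt(17)/17.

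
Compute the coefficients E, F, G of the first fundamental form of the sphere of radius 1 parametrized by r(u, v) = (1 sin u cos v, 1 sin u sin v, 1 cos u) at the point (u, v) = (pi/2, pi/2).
E = 1;  F = 0;  G = 1

Partials: r_u = (cos(u)*cos(v), sin(v)*cos(u), -sin(u)), r_v = (-sin(u)*sin(v), sin(u)*cos(v), 0). As functions of (u, v):
  E = r_u · r_u = 1,
  F = r_u · r_v = 0,
  G = r_v · r_v = sin(u)^2.
Evaluating at (u, v) = (pi/2, pi/2): E = 1, F = 0, G = 1.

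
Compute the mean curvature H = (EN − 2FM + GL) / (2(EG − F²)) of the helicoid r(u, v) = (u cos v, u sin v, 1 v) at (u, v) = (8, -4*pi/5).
H = 0

With E = 1, F = 0, G = u^2 + 1, L = 0, M = -1/sqrt(u^2 + 1), N = 0, assemble
  H = (EN − 2FM + GL) / (2(EG − F²)) = 0.
At (u, v) = (8, -4*pi/5): H = 0.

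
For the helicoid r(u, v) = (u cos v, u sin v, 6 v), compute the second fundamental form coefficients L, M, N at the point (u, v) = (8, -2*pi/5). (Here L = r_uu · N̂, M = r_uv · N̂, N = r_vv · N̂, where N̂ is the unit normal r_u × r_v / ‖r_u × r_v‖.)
L = 0;  M = -3/5;  N = 0

Compute the unit normal N̂(u, v) = (6*sin(v)/sqrt(u^2 + 36), -6*cos(v)/sqrt(u^2 + 36), u/sqrt(u^2 + 36)), and the second partials r_uu, r_uv, r_vv. Take dot products:
  L(u, v) = r_uu · N̂ = 0,
  M(u, v) = r_uv · N̂ = -6/sqrt(u^2 + 36),
  N(u, v) = r_vv · N̂ = 0.
Evaluating at (u, v) = (8, -2*pi/5):
  L = 0, M = -3/5, N = 0.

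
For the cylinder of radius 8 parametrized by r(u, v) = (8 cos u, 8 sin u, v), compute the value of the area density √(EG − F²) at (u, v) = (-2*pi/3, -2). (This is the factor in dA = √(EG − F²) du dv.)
√(EG − F²)|_{(-2*pi/3, -2)} = 8

E = 64, F = 0, G = 1, so EG − F² = 64. Taking the positive square root: √(EG − F²) = 8. At (u, v) = (-2*pi/3, -2): 8.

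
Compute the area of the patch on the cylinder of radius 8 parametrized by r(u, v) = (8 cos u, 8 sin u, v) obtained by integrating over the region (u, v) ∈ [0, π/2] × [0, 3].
Area = 12*pi

Area = ∫∫ √(EG − F²) du dv with √(EG − F²) = 8. Integrating over [0, π/2] × [0, 3] gives 12*pi.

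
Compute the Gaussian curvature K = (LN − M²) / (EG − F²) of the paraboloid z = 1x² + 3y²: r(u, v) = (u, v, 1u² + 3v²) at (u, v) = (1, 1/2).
K = 3/49

Coefficients of the first fundamental form: E = 4*u^2 + 1, F = 12*u*v, G = 36*v^2 + 1.
Coefficients of the second fundamental form: L = 2/sqrt(4*u^2 + 36*v^2 + 1), M = 0, N = 6/sqrt(4*u^2 + 36*v^2 + 1).
Assemble K = (LN − M²)/(EG − F²) = 12/(16*u^4 + 288*u^2*v^2 + 8*u^2 + 1296*v^4 + 72*v^2 + 1). At (u, v) = (1, 1/2): K = 3/49.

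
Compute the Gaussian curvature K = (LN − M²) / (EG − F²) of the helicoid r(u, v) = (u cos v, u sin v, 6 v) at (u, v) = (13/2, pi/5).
K = -576/97969

Coefficients of the first fundamental form: E = 1, F = 0, G = u^2 + 36.
Coefficients of the second fundamental form: L = 0, M = -6/sqrt(u^2 + 36), N = 0.
Assemble K = (LN − M²)/(EG − F²) = -36/(u^2 + 36)^2. At (u, v) = (13/2, pi/5): K = -576/97969.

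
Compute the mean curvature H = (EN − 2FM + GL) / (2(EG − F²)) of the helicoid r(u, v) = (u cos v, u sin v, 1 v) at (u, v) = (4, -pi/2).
H = 0

With E = 1, F = 0, G = u^2 + 1, L = 0, M = -1/sqrt(u^2 + 1), N = 0, assemble
  H = (EN − 2FM + GL) / (2(EG − F²)) = 0.
At (u, v) = (4, -pi/2): H = 0.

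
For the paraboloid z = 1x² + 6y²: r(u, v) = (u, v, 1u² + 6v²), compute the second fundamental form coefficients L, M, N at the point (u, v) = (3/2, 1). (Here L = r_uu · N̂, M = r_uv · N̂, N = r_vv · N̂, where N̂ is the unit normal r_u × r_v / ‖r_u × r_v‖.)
L = sqrt(154)/77;  M = 0;  N = 6*sqrt(154)/77

Compute the unit normal N̂(u, v) = (-2*u/sqrt(4*u^2 + 144*v^2 + 1), -12*v/sqrt(4*u^2 + 144*v^2 + 1), 1/sqrt(4*u^2 + 144*v^2 + 1)), and the second partials r_uu, r_uv, r_vv. Take dot products:
  L(u, v) = r_uu · N̂ = 2/sqrt(4*u^2 + 144*v^2 + 1),
  M(u, v) = r_uv · N̂ = 0,
  N(u, v) = r_vv · N̂ = 12/sqrt(4*u^2 + 144*v^2 + 1).
Evaluating at (u, v) = (3/2, 1):
  L = sqrt(154)/77, M = 0, N = 6*sqrt(154)/77.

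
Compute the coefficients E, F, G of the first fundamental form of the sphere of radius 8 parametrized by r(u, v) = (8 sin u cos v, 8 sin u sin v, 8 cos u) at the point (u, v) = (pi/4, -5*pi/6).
E = 64;  F = 0;  G = 32

Partials: r_u = (8*cos(u)*cos(v), 8*sin(v)*cos(u), -8*sin(u)), r_v = (-8*sin(u)*sin(v), 8*sin(u)*cos(v), 0). As functions of (u, v):
  E = r_u · r_u = 64,
  F = r_u · r_v = 0,
  G = r_v · r_v = 64*sin(u)^2.
Evaluating at (u, v) = (pi/4, -5*pi/6): E = 64, F = 0, G = 32.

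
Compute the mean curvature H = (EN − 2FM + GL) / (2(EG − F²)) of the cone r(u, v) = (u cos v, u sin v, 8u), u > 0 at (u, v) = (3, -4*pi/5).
H = 4*sqrt(65)/195

With E = 65, F = 0, G = u^2, L = 0, M = 0, N = 8*sqrt(65)*u^2/(65*Abs(u)), assemble
  H = (EN − 2FM + GL) / (2(EG − F²)) = 4*sqrt(65)/(65*Abs(u)).
At (u, v) = (3, -4*pi/5): H = 4*sqrt(65)/195.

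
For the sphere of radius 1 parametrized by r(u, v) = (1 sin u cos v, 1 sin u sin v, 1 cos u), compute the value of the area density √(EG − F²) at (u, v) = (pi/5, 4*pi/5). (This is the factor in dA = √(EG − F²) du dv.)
√(EG − F²)|_{(pi/5, 4*pi/5)} = sqrt(10 - 2*sqrt(5))/4

E = 1, F = 0, G = sin(u)^2, so EG − F² = sin(u)^2. Taking the positive square root: √(EG − F²) = Abs(sin(u)). At (u, v) = (pi/5, 4*pi/5): sqrt(10 - 2*sqrt(5))/4.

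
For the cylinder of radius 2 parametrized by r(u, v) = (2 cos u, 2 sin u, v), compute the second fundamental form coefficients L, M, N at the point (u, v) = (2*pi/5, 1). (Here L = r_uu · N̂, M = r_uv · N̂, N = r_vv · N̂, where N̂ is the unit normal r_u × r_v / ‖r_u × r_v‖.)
L = -2;  M = 0;  N = 0

Compute the unit normal N̂(u, v) = (cos(u), sin(u), 0), and the second partials r_uu, r_uv, r_vv. Take dot products:
  L(u, v) = r_uu · N̂ = -2,
  M(u, v) = r_uv · N̂ = 0,
  N(u, v) = r_vv · N̂ = 0.
Evaluating at (u, v) = (2*pi/5, 1):
  L = -2, M = 0, N = 0.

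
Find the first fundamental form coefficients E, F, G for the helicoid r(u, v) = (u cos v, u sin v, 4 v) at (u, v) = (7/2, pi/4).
E = 1;  F = 0;  G = 113/4

Partials: r_u = (cos(v), sin(v), 0), r_v = (-u*sin(v), u*cos(v), 4). As functions of (u, v):
  E = r_u · r_u = 1,
  F = r_u · r_v = 0,
  G = r_v · r_v = u^2 + 16.
Evaluating at (u, v) = (7/2, pi/4): E = 1, F = 0, G = 113/4.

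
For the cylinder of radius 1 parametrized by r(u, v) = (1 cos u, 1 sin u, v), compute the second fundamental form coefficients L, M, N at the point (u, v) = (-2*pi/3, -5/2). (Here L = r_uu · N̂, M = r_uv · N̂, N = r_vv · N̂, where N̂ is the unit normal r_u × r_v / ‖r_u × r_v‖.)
L = -1;  M = 0;  N = 0

Compute the unit normal N̂(u, v) = (cos(u), sin(u), 0), and the second partials r_uu, r_uv, r_vv. Take dot products:
  L(u, v) = r_uu · N̂ = -1,
  M(u, v) = r_uv · N̂ = 0,
  N(u, v) = r_vv · N̂ = 0.
Evaluating at (u, v) = (-2*pi/3, -5/2):
  L = -1, M = 0, N = 0.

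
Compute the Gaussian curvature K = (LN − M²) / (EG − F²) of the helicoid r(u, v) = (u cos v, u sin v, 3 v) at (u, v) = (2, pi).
K = -9/169

Coefficients of the first fundamental form: E = 1, F = 0, G = u^2 + 9.
Coefficients of the second fundamental form: L = 0, M = -3/sqrt(u^2 + 9), N = 0.
Assemble K = (LN − M²)/(EG − F²) = -9/(u^2 + 9)^2. At (u, v) = (2, pi): K = -9/169.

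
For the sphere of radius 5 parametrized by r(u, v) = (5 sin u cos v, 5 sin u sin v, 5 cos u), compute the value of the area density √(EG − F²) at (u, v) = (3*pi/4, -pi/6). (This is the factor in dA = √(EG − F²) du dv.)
√(EG − F²)|_{(3*pi/4, -pi/6)} = 25*sqrt(2)/2

E = 25, F = 0, G = 25*sin(u)^2, so EG − F² = 625*sin(u)^2. Taking the positive square root: √(EG − F²) = 25*Abs(sin(u)). At (u, v) = (3*pi/4, -pi/6): 25*sqrt(2)/2.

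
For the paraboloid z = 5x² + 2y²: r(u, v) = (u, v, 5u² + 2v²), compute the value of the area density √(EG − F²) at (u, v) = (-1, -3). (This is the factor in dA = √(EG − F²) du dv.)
√(EG − F²)|_{(-1, -3)} = 7*sqrt(5)

E = 100*u^2 + 1, F = 40*u*v, G = 16*v^2 + 1, so EG − F² = 100*u^2 + 16*v^2 + 1. Taking the positive square root: √(EG − F²) = sqrt(100*u^2 + 16*v^2 + 1). At (u, v) = (-1, -3): 7*sqrt(5).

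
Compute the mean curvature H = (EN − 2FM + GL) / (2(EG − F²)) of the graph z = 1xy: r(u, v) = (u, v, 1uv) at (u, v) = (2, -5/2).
H = 8*sqrt(5)/135

With E = v^2 + 1, F = u*v, G = u^2 + 1, L = 0, M = 1/sqrt(u^2 + v^2 + 1), N = 0, assemble
  H = (EN − 2FM + GL) / (2(EG − F²)) = -u*v/(u^2 + v^2 + 1)^(3/2).
At (u, v) = (2, -5/2): H = 8*sqrt(5)/135.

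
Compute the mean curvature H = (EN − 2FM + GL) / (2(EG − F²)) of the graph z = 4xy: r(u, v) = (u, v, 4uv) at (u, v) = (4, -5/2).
H = 640*sqrt(357)/127449

With E = 16*v^2 + 1, F = 16*u*v, G = 16*u^2 + 1, L = 0, M = 4/sqrt(16*u^2 + 16*v^2 + 1), N = 0, assemble
  H = (EN − 2FM + GL) / (2(EG − F²)) = -64*u*v/(16*u^2 + 16*v^2 + 1)^(3/2).
At (u, v) = (4, -5/2): H = 640*sqrt(357)/127449.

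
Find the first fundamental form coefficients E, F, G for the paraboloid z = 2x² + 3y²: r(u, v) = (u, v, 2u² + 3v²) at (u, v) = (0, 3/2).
E = 1;  F = 0;  G = 82

Partials: r_u = (1, 0, 4*u), r_v = (0, 1, 6*v). As functions of (u, v):
  E = r_u · r_u = 16*u^2 + 1,
  F = r_u · r_v = 24*u*v,
  G = r_v · r_v = 36*v^2 + 1.
Evaluating at (u, v) = (0, 3/2): E = 1, F = 0, G = 82.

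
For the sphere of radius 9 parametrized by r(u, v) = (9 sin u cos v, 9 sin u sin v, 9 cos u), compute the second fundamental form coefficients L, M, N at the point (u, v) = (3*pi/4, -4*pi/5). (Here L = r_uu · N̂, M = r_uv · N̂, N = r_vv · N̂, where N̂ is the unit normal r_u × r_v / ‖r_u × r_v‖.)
L = -9;  M = 0;  N = -9/2

Compute the unit normal N̂(u, v) = (sin(u)^2*cos(v)/Abs(sin(u)), sin(u)^2*sin(v)/Abs(sin(u)), sin(2*u)/(2*Abs(sin(u)))), and the second partials r_uu, r_uv, r_vv. Take dot products:
  L(u, v) = r_uu · N̂ = -9*sin(u)/Abs(sin(u)),
  M(u, v) = r_uv · N̂ = 0,
  N(u, v) = r_vv · N̂ = -9*sin(u)^3/Abs(sin(u)).
Evaluating at (u, v) = (3*pi/4, -4*pi/5):
  L = -9, M = 0, N = -9/2.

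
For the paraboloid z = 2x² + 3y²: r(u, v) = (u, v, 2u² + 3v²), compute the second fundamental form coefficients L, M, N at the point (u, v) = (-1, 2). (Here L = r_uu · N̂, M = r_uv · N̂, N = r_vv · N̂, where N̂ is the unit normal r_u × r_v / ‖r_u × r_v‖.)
L = 4*sqrt(161)/161;  M = 0;  N = 6*sqrt(161)/161

Compute the unit normal N̂(u, v) = (-4*u/sqrt(16*u^2 + 36*v^2 + 1), -6*v/sqrt(16*u^2 + 36*v^2 + 1), 1/sqrt(16*u^2 + 36*v^2 + 1)), and the second partials r_uu, r_uv, r_vv. Take dot products:
  L(u, v) = r_uu · N̂ = 4/sqrt(16*u^2 + 36*v^2 + 1),
  M(u, v) = r_uv · N̂ = 0,
  N(u, v) = r_vv · N̂ = 6/sqrt(16*u^2 + 36*v^2 + 1).
Evaluating at (u, v) = (-1, 2):
  L = 4*sqrt(161)/161, M = 0, N = 6*sqrt(161)/161.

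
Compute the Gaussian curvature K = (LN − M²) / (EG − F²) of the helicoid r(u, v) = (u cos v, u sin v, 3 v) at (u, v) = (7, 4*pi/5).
K = -9/3364

Coefficients of the first fundamental form: E = 1, F = 0, G = u^2 + 9.
Coefficients of the second fundamental form: L = 0, M = -3/sqrt(u^2 + 9), N = 0.
Assemble K = (LN − M²)/(EG − F²) = -9/(u^2 + 9)^2. At (u, v) = (7, 4*pi/5): K = -9/3364.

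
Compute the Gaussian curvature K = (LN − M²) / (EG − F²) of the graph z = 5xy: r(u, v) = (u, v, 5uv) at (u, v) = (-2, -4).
K = -25/251001

Coefficients of the first fundamental form: E = 25*v^2 + 1, F = 25*u*v, G = 25*u^2 + 1.
Coefficients of the second fundamental form: L = 0, M = 5/sqrt(25*u^2 + 25*v^2 + 1), N = 0.
Assemble K = (LN − M²)/(EG − F²) = -25/(625*u^4 + 1250*u^2*v^2 + 50*u^2 + 625*v^4 + 50*v^2 + 1). At (u, v) = (-2, -4): K = -25/251001.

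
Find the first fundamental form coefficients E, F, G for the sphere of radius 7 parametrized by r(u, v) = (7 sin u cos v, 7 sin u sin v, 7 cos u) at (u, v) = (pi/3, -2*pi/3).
E = 49;  F = 0;  G = 147/4

Partials: r_u = (7*cos(u)*cos(v), 7*sin(v)*cos(u), -7*sin(u)), r_v = (-7*sin(u)*sin(v), 7*sin(u)*cos(v), 0). As functions of (u, v):
  E = r_u · r_u = 49,
  F = r_u · r_v = 0,
  G = r_v · r_v = 49*sin(u)^2.
Evaluating at (u, v) = (pi/3, -2*pi/3): E = 49, F = 0, G = 147/4.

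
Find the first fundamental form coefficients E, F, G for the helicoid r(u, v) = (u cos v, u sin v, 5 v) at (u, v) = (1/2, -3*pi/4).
E = 1;  F = 0;  G = 101/4

Partials: r_u = (cos(v), sin(v), 0), r_v = (-u*sin(v), u*cos(v), 5). As functions of (u, v):
  E = r_u · r_u = 1,
  F = r_u · r_v = 0,
  G = r_v · r_v = u^2 + 25.
Evaluating at (u, v) = (1/2, -3*pi/4): E = 1, F = 0, G = 101/4.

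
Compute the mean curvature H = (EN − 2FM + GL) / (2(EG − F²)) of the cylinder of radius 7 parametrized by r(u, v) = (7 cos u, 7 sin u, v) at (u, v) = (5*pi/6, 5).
H = -1/14

With E = 49, F = 0, G = 1, L = -7, M = 0, N = 0, assemble
  H = (EN − 2FM + GL) / (2(EG − F²)) = -1/14.
At (u, v) = (5*pi/6, 5): H = -1/14.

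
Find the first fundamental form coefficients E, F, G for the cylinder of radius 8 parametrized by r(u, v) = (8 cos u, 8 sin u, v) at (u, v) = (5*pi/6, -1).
E = 64;  F = 0;  G = 1

Partials: r_u = (-8*sin(u), 8*cos(u), 0), r_v = (0, 0, 1). As functions of (u, v):
  E = r_u · r_u = 64,
  F = r_u · r_v = 0,
  G = r_v · r_v = 1.
Evaluating at (u, v) = (5*pi/6, -1): E = 64, F = 0, G = 1.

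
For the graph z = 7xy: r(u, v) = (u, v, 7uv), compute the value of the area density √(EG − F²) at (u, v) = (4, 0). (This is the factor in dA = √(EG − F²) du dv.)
√(EG − F²)|_{(4, 0)} = sqrt(785)

E = 49*v^2 + 1, F = 49*u*v, G = 49*u^2 + 1, so EG − F² = 49*u^2 + 49*v^2 + 1. Taking the positive square root: √(EG − F²) = sqrt(49*u^2 + 49*v^2 + 1). At (u, v) = (4, 0): sqrt(785).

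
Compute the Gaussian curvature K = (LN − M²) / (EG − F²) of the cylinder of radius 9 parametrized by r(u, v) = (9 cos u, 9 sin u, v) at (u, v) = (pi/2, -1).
K = 0

Coefficients of the first fundamental form: E = 81, F = 0, G = 1.
Coefficients of the second fundamental form: L = -9, M = 0, N = 0.
Assemble K = (LN − M²)/(EG − F²) = 0. At (u, v) = (pi/2, -1): K = 0.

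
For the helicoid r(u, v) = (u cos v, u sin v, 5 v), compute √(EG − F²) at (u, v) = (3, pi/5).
√(EG − F²)|_{(3, pi/5)} = sqrt(34)

E = 1, F = 0, G = u^2 + 25; EG − F² = u^2 + 25; √(EG − F²) = sqrt(u^2 + 25). At the given point: sqrt(34).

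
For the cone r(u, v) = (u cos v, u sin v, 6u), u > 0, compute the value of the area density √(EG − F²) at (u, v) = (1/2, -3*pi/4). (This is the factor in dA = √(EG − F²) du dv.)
√(EG − F²)|_{(1/2, -3*pi/4)} = sqrt(37)/2

E = 37, F = 0, G = u^2, so EG − F² = 37*u^2. Taking the positive square root: √(EG − F²) = sqrt(37)*Abs(u). At (u, v) = (1/2, -3*pi/4): sqrt(37)/2.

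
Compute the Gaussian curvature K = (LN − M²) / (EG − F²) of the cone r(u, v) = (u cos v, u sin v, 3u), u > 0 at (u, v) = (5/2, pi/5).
K = 0

Coefficients of the first fundamental form: E = 10, F = 0, G = u^2.
Coefficients of the second fundamental form: L = 0, M = 0, N = 3*sqrt(10)*u^2/(10*Abs(u)).
Assemble K = (LN − M²)/(EG − F²) = 0. At (u, v) = (5/2, pi/5): K = 0.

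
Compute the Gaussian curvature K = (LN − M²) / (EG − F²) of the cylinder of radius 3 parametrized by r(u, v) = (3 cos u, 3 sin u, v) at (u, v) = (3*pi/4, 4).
K = 0

Coefficients of the first fundamental form: E = 9, F = 0, G = 1.
Coefficients of the second fundamental form: L = -3, M = 0, N = 0.
Assemble K = (LN − M²)/(EG − F²) = 0. At (u, v) = (3*pi/4, 4): K = 0.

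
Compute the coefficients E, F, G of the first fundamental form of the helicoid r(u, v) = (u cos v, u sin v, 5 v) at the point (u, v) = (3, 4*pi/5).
E = 1;  F = 0;  G = 34

Partials: r_u = (cos(v), sin(v), 0), r_v = (-u*sin(v), u*cos(v), 5). As functions of (u, v):
  E = r_u · r_u = 1,
  F = r_u · r_v = 0,
  G = r_v · r_v = u^2 + 25.
Evaluating at (u, v) = (3, 4*pi/5): E = 1, F = 0, G = 34.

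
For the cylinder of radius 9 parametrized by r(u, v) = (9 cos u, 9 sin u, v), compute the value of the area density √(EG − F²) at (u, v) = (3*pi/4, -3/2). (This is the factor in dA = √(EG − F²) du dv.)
√(EG − F²)|_{(3*pi/4, -3/2)} = 9

E = 81, F = 0, G = 1, so EG − F² = 81. Taking the positive square root: √(EG − F²) = 9. At (u, v) = (3*pi/4, -3/2): 9.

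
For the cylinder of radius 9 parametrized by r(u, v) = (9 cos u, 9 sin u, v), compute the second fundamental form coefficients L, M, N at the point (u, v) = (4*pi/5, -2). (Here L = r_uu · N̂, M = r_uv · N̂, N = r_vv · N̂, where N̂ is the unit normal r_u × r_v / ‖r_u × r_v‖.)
L = -9;  M = 0;  N = 0

Compute the unit normal N̂(u, v) = (cos(u), sin(u), 0), and the second partials r_uu, r_uv, r_vv. Take dot products:
  L(u, v) = r_uu · N̂ = -9,
  M(u, v) = r_uv · N̂ = 0,
  N(u, v) = r_vv · N̂ = 0.
Evaluating at (u, v) = (4*pi/5, -2):
  L = -9, M = 0, N = 0.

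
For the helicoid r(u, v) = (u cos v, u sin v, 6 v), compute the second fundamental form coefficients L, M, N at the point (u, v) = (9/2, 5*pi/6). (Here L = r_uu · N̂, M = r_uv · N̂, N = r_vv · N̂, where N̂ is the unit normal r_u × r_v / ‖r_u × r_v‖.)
L = 0;  M = -4/5;  N = 0

Compute the unit normal N̂(u, v) = (6*sin(v)/sqrt(u^2 + 36), -6*cos(v)/sqrt(u^2 + 36), u/sqrt(u^2 + 36)), and the second partials r_uu, r_uv, r_vv. Take dot products:
  L(u, v) = r_uu · N̂ = 0,
  M(u, v) = r_uv · N̂ = -6/sqrt(u^2 + 36),
  N(u, v) = r_vv · N̂ = 0.
Evaluating at (u, v) = (9/2, 5*pi/6):
  L = 0, M = -4/5, N = 0.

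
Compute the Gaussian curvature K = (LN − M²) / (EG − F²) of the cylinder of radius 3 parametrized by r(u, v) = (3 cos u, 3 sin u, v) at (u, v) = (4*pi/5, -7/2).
K = 0

Coefficients of the first fundamental form: E = 9, F = 0, G = 1.
Coefficients of the second fundamental form: L = -3, M = 0, N = 0.
Assemble K = (LN − M²)/(EG − F²) = 0. At (u, v) = (4*pi/5, -7/2): K = 0.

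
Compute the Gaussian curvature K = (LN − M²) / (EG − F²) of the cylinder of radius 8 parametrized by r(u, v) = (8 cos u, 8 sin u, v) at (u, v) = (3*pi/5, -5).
K = 0

Coefficients of the first fundamental form: E = 64, F = 0, G = 1.
Coefficients of the second fundamental form: L = -8, M = 0, N = 0.
Assemble K = (LN − M²)/(EG − F²) = 0. At (u, v) = (3*pi/5, -5): K = 0.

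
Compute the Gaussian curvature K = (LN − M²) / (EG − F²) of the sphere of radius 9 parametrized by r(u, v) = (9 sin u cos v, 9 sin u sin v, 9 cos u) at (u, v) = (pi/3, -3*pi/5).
K = 1/81

Coefficients of the first fundamental form: E = 81, F = 0, G = 81*sin(u)^2.
Coefficients of the second fundamental form: L = -9*sin(u)/Abs(sin(u)), M = 0, N = -9*sin(u)^3/Abs(sin(u)).
Assemble K = (LN − M²)/(EG − F²) = 1/81. At (u, v) = (pi/3, -3*pi/5): K = 1/81.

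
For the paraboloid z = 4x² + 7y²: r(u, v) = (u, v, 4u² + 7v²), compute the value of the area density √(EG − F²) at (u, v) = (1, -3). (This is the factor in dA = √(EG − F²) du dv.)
√(EG − F²)|_{(1, -3)} = sqrt(1829)

E = 64*u^2 + 1, F = 112*u*v, G = 196*v^2 + 1, so EG − F² = 64*u^2 + 196*v^2 + 1. Taking the positive square root: √(EG − F²) = sqrt(64*u^2 + 196*v^2 + 1). At (u, v) = (1, -3): sqrt(1829).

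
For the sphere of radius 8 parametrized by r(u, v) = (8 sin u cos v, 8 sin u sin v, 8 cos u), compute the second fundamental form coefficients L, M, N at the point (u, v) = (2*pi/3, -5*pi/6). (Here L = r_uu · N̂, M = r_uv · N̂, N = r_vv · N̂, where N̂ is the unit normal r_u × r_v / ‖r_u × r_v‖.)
L = -8;  M = 0;  N = -6

Compute the unit normal N̂(u, v) = (sin(u)^2*cos(v)/Abs(sin(u)), sin(u)^2*sin(v)/Abs(sin(u)), sin(2*u)/(2*Abs(sin(u)))), and the second partials r_uu, r_uv, r_vv. Take dot products:
  L(u, v) = r_uu · N̂ = -8*sin(u)/Abs(sin(u)),
  M(u, v) = r_uv · N̂ = 0,
  N(u, v) = r_vv · N̂ = -8*sin(u)^3/Abs(sin(u)).
Evaluating at (u, v) = (2*pi/3, -5*pi/6):
  L = -8, M = 0, N = -6.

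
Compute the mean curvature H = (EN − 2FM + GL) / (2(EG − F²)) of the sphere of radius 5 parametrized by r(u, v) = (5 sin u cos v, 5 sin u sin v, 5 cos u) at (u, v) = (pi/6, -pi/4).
H = -1/5

With E = 25, F = 0, G = 25*sin(u)^2, L = -5*sin(u)/Abs(sin(u)), M = 0, N = -5*sin(u)^3/Abs(sin(u)), assemble
  H = (EN − 2FM + GL) / (2(EG − F²)) = -sin(u)/(5*Abs(sin(u))).
At (u, v) = (pi/6, -pi/4): H = -1/5.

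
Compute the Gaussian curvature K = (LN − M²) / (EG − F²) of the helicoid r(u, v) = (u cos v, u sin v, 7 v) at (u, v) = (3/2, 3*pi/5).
K = -784/42025

Coefficients of the first fundamental form: E = 1, F = 0, G = u^2 + 49.
Coefficients of the second fundamental form: L = 0, M = -7/sqrt(u^2 + 49), N = 0.
Assemble K = (LN − M²)/(EG − F²) = -49/(u^2 + 49)^2. At (u, v) = (3/2, 3*pi/5): K = -784/42025.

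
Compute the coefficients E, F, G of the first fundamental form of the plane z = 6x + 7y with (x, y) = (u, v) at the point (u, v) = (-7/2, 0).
E = 37;  F = 42;  G = 50

Partials: r_u = (1, 0, 6), r_v = (0, 1, 7). As functions of (u, v):
  E = r_u · r_u = 37,
  F = r_u · r_v = 42,
  G = r_v · r_v = 50.
Evaluating at (u, v) = (-7/2, 0): E = 37, F = 42, G = 50.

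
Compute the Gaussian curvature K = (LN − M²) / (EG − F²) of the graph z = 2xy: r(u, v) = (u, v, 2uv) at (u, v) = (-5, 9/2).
K = -1/8281

Coefficients of the first fundamental form: E = 4*v^2 + 1, F = 4*u*v, G = 4*u^2 + 1.
Coefficients of the second fundamental form: L = 0, M = 2/sqrt(4*u^2 + 4*v^2 + 1), N = 0.
Assemble K = (LN − M²)/(EG − F²) = -4/(16*u^4 + 32*u^2*v^2 + 8*u^2 + 16*v^4 + 8*v^2 + 1). At (u, v) = (-5, 9/2): K = -1/8281.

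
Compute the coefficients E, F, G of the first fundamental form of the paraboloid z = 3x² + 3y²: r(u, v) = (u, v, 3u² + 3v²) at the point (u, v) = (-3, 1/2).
E = 325;  F = -54;  G = 10

Partials: r_u = (1, 0, 6*u), r_v = (0, 1, 6*v). As functions of (u, v):
  E = r_u · r_u = 36*u^2 + 1,
  F = r_u · r_v = 36*u*v,
  G = r_v · r_v = 36*v^2 + 1.
Evaluating at (u, v) = (-3, 1/2): E = 325, F = -54, G = 10.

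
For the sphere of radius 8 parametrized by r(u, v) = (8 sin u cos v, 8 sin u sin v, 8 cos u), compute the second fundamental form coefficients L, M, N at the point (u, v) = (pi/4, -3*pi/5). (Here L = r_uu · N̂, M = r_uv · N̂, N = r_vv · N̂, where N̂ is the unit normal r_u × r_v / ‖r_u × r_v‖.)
L = -8;  M = 0;  N = -4

Compute the unit normal N̂(u, v) = (sin(u)^2*cos(v)/Abs(sin(u)), sin(u)^2*sin(v)/Abs(sin(u)), sin(2*u)/(2*Abs(sin(u)))), and the second partials r_uu, r_uv, r_vv. Take dot products:
  L(u, v) = r_uu · N̂ = -8*sin(u)/Abs(sin(u)),
  M(u, v) = r_uv · N̂ = 0,
  N(u, v) = r_vv · N̂ = -8*sin(u)^3/Abs(sin(u)).
Evaluating at (u, v) = (pi/4, -3*pi/5):
  L = -8, M = 0, N = -4.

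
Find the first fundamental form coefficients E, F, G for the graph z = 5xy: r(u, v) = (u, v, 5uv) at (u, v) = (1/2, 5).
E = 626;  F = 125/2;  G = 29/4

Partials: r_u = (1, 0, 5*v), r_v = (0, 1, 5*u). As functions of (u, v):
  E = r_u · r_u = 25*v^2 + 1,
  F = r_u · r_v = 25*u*v,
  G = r_v · r_v = 25*u^2 + 1.
Evaluating at (u, v) = (1/2, 5): E = 626, F = 125/2, G = 29/4.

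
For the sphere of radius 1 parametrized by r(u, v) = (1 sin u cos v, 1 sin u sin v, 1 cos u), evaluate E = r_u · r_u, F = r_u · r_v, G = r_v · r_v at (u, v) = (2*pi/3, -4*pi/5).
E = 1;  F = 0;  G = 3/4

Partials: r_u = (cos(u)*cos(v), sin(v)*cos(u), -sin(u)), r_v = (-sin(u)*sin(v), sin(u)*cos(v), 0). As functions of (u, v):
  E = r_u · r_u = 1,
  F = r_u · r_v = 0,
  G = r_v · r_v = sin(u)^2.
Evaluating at (u, v) = (2*pi/3, -4*pi/5): E = 1, F = 0, G = 3/4.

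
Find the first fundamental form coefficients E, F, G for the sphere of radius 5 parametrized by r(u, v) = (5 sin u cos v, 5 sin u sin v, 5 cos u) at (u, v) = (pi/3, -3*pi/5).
E = 25;  F = 0;  G = 75/4

Partials: r_u = (5*cos(u)*cos(v), 5*sin(v)*cos(u), -5*sin(u)), r_v = (-5*sin(u)*sin(v), 5*sin(u)*cos(v), 0). As functions of (u, v):
  E = r_u · r_u = 25,
  F = r_u · r_v = 0,
  G = r_v · r_v = 25*sin(u)^2.
Evaluating at (u, v) = (pi/3, -3*pi/5): E = 25, F = 0, G = 75/4.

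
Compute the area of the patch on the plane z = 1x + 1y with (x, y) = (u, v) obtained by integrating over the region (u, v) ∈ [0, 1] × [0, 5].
Area = 5*sqrt(3)

Area = ∫∫ √(EG − F²) du dv with √(EG − F²) = sqrt(3). Integrating over [0, 1] × [0, 5] gives 5*sqrt(3).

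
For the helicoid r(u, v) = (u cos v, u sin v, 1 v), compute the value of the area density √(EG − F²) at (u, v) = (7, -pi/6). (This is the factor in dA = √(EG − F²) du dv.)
√(EG − F²)|_{(7, -pi/6)} = 5*sqrt(2)

E = 1, F = 0, G = u^2 + 1, so EG − F² = u^2 + 1. Taking the positive square root: √(EG − F²) = sqrt(u^2 + 1). At (u, v) = (7, -pi/6): 5*sqrt(2).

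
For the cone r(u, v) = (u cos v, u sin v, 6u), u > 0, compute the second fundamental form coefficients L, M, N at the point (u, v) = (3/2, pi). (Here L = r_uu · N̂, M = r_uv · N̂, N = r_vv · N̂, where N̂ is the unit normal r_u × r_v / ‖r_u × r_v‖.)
L = 0;  M = 0;  N = 9*sqrt(37)/37

Compute the unit normal N̂(u, v) = (-6*sqrt(37)*u*cos(v)/(37*Abs(u)), -6*sqrt(37)*u*sin(v)/(37*Abs(u)), sqrt(37)*u/(37*Abs(u))), and the second partials r_uu, r_uv, r_vv. Take dot products:
  L(u, v) = r_uu · N̂ = 0,
  M(u, v) = r_uv · N̂ = 0,
  N(u, v) = r_vv · N̂ = 6*sqrt(37)*u^2/(37*Abs(u)).
Evaluating at (u, v) = (3/2, pi):
  L = 0, M = 0, N = 9*sqrt(37)/37.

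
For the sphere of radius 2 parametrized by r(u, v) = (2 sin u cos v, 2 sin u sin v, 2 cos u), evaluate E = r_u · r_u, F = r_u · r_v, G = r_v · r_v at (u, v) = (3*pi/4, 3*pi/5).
E = 4;  F = 0;  G = 2

Partials: r_u = (2*cos(u)*cos(v), 2*sin(v)*cos(u), -2*sin(u)), r_v = (-2*sin(u)*sin(v), 2*sin(u)*cos(v), 0). As functions of (u, v):
  E = r_u · r_u = 4,
  F = r_u · r_v = 0,
  G = r_v · r_v = 4*sin(u)^2.
Evaluating at (u, v) = (3*pi/4, 3*pi/5): E = 4, F = 0, G = 2.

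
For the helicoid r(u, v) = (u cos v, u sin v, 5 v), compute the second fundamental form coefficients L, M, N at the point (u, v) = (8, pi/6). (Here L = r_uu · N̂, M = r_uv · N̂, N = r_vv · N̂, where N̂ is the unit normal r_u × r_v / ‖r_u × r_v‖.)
L = 0;  M = -5*sqrt(89)/89;  N = 0

Compute the unit normal N̂(u, v) = (5*sin(v)/sqrt(u^2 + 25), -5*cos(v)/sqrt(u^2 + 25), u/sqrt(u^2 + 25)), and the second partials r_uu, r_uv, r_vv. Take dot products:
  L(u, v) = r_uu · N̂ = 0,
  M(u, v) = r_uv · N̂ = -5/sqrt(u^2 + 25),
  N(u, v) = r_vv · N̂ = 0.
Evaluating at (u, v) = (8, pi/6):
  L = 0, M = -5*sqrt(89)/89, N = 0.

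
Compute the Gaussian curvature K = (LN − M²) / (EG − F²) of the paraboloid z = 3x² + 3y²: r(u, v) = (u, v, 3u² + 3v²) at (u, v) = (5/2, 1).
K = 9/17161

Coefficients of the first fundamental form: E = 36*u^2 + 1, F = 36*u*v, G = 36*v^2 + 1.
Coefficients of the second fundamental form: L = 6/sqrt(36*u^2 + 36*v^2 + 1), M = 0, N = 6/sqrt(36*u^2 + 36*v^2 + 1).
Assemble K = (LN − M²)/(EG − F²) = 36/(1296*u^4 + 2592*u^2*v^2 + 72*u^2 + 1296*v^4 + 72*v^2 + 1). At (u, v) = (5/2, 1): K = 9/17161.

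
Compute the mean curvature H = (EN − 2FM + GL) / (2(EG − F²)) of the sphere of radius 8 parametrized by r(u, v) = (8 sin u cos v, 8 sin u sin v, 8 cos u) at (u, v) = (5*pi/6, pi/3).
H = -1/8

With E = 64, F = 0, G = 64*sin(u)^2, L = -8*sin(u)/Abs(sin(u)), M = 0, N = -8*sin(u)^3/Abs(sin(u)), assemble
  H = (EN − 2FM + GL) / (2(EG − F²)) = -sin(u)/(8*Abs(sin(u))).
At (u, v) = (5*pi/6, pi/3): H = -1/8.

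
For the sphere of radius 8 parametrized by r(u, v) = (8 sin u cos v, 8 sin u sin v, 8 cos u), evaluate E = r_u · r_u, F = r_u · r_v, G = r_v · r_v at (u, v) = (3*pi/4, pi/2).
E = 64;  F = 0;  G = 32

Partials: r_u = (8*cos(u)*cos(v), 8*sin(v)*cos(u), -8*sin(u)), r_v = (-8*sin(u)*sin(v), 8*sin(u)*cos(v), 0). As functions of (u, v):
  E = r_u · r_u = 64,
  F = r_u · r_v = 0,
  G = r_v · r_v = 64*sin(u)^2.
Evaluating at (u, v) = (3*pi/4, pi/2): E = 64, F = 0, G = 32.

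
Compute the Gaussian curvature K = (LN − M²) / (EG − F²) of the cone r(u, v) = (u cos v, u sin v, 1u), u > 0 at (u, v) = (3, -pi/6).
K = 0

Coefficients of the first fundamental form: E = 2, F = 0, G = u^2.
Coefficients of the second fundamental form: L = 0, M = 0, N = sqrt(2)*u^2/(2*Abs(u)).
Assemble K = (LN − M²)/(EG − F²) = 0. At (u, v) = (3, -pi/6): K = 0.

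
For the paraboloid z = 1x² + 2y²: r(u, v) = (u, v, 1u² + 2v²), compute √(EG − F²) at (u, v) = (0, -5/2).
√(EG − F²)|_{(0, -5/2)} = sqrt(101)

E = 4*u^2 + 1, F = 8*u*v, G = 16*v^2 + 1; EG − F² = 4*u^2 + 16*v^2 + 1; √(EG − F²) = sqrt(4*u^2 + 16*v^2 + 1). At the given point: sqrt(101).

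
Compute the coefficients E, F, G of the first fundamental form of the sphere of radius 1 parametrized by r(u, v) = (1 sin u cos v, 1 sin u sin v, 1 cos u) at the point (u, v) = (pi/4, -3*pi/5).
E = 1;  F = 0;  G = 1/2

Partials: r_u = (cos(u)*cos(v), sin(v)*cos(u), -sin(u)), r_v = (-sin(u)*sin(v), sin(u)*cos(v), 0). As functions of (u, v):
  E = r_u · r_u = 1,
  F = r_u · r_v = 0,
  G = r_v · r_v = sin(u)^2.
Evaluating at (u, v) = (pi/4, -3*pi/5): E = 1, F = 0, G = 1/2.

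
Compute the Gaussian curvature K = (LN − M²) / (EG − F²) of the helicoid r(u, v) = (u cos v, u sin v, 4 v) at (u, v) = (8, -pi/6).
K = -1/400

Coefficients of the first fundamental form: E = 1, F = 0, G = u^2 + 16.
Coefficients of the second fundamental form: L = 0, M = -4/sqrt(u^2 + 16), N = 0.
Assemble K = (LN − M²)/(EG − F²) = -16/(u^2 + 16)^2. At (u, v) = (8, -pi/6): K = -1/400.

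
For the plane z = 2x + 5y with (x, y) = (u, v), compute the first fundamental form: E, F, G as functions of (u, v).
E = 5;  F = 10;  G = 26

Compute partials: r_u = (1, 0, 2), r_v = (0, 1, 5). Then
  E = r_u · r_u = 5,
  F = r_u · r_v = 10,
  G = r_v · r_v = 26.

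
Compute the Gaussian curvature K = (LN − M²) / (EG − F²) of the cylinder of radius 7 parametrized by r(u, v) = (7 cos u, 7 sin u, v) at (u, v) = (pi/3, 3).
K = 0

Coefficients of the first fundamental form: E = 49, F = 0, G = 1.
Coefficients of the second fundamental form: L = -7, M = 0, N = 0.
Assemble K = (LN − M²)/(EG − F²) = 0. At (u, v) = (pi/3, 3): K = 0.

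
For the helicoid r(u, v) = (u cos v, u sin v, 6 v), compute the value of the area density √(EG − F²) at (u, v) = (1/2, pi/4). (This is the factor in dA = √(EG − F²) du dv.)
√(EG − F²)|_{(1/2, pi/4)} = sqrt(145)/2

E = 1, F = 0, G = u^2 + 36, so EG − F² = u^2 + 36. Taking the positive square root: √(EG − F²) = sqrt(u^2 + 36). At (u, v) = (1/2, pi/4): sqrt(145)/2.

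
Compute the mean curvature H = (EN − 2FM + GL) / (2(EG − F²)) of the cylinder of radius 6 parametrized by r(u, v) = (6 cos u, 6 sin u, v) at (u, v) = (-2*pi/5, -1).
H = -1/12

With E = 36, F = 0, G = 1, L = -6, M = 0, N = 0, assemble
  H = (EN − 2FM + GL) / (2(EG − F²)) = -1/12.
At (u, v) = (-2*pi/5, -1): H = -1/12.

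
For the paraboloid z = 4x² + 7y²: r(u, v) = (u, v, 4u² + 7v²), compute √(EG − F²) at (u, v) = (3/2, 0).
√(EG − F²)|_{(3/2, 0)} = sqrt(145)

E = 64*u^2 + 1, F = 112*u*v, G = 196*v^2 + 1; EG − F² = 64*u^2 + 196*v^2 + 1; √(EG − F²) = sqrt(64*u^2 + 196*v^2 + 1). At the given point: sqrt(145).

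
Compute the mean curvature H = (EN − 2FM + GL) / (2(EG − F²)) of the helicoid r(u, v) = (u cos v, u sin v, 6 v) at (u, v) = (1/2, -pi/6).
H = 0

With E = 1, F = 0, G = u^2 + 36, L = 0, M = -6/sqrt(u^2 + 36), N = 0, assemble
  H = (EN − 2FM + GL) / (2(EG − F²)) = 0.
At (u, v) = (1/2, -pi/6): H = 0.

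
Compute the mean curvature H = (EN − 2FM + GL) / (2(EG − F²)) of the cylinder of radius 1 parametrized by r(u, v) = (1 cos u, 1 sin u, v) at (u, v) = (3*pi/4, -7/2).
H = -1/2

With E = 1, F = 0, G = 1, L = -1, M = 0, N = 0, assemble
  H = (EN − 2FM + GL) / (2(EG − F²)) = -1/2.
At (u, v) = (3*pi/4, -7/2): H = -1/2.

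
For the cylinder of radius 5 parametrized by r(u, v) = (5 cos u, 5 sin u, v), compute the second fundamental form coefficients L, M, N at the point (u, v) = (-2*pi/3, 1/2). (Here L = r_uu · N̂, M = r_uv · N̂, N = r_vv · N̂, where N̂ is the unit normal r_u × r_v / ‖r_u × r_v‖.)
L = -5;  M = 0;  N = 0

Compute the unit normal N̂(u, v) = (cos(u), sin(u), 0), and the second partials r_uu, r_uv, r_vv. Take dot products:
  L(u, v) = r_uu · N̂ = -5,
  M(u, v) = r_uv · N̂ = 0,
  N(u, v) = r_vv · N̂ = 0.
Evaluating at (u, v) = (-2*pi/3, 1/2):
  L = -5, M = 0, N = 0.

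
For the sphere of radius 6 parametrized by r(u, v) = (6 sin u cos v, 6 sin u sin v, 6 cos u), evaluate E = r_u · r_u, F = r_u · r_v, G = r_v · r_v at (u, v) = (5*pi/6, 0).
E = 36;  F = 0;  G = 9

Partials: r_u = (6*cos(u)*cos(v), 6*sin(v)*cos(u), -6*sin(u)), r_v = (-6*sin(u)*sin(v), 6*sin(u)*cos(v), 0). As functions of (u, v):
  E = r_u · r_u = 36,
  F = r_u · r_v = 0,
  G = r_v · r_v = 36*sin(u)^2.
Evaluating at (u, v) = (5*pi/6, 0): E = 36, F = 0, G = 9.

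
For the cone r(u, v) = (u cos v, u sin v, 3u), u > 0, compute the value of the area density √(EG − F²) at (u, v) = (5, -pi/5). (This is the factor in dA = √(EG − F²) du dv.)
√(EG − F²)|_{(5, -pi/5)} = 5*sqrt(10)

E = 10, F = 0, G = u^2, so EG − F² = 10*u^2. Taking the positive square root: √(EG − F²) = sqrt(10)*Abs(u). At (u, v) = (5, -pi/5): 5*sqrt(10).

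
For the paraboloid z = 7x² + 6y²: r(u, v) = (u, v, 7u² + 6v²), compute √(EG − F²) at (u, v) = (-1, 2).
√(EG − F²)|_{(-1, 2)} = sqrt(773)

E = 196*u^2 + 1, F = 168*u*v, G = 144*v^2 + 1; EG − F² = 196*u^2 + 144*v^2 + 1; √(EG − F²) = sqrt(196*u^2 + 144*v^2 + 1). At the given point: sqrt(773).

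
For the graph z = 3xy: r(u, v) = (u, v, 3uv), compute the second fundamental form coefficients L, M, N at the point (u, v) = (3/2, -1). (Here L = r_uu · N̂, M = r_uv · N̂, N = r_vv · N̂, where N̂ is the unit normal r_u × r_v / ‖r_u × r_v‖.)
L = 0;  M = 6/11;  N = 0

Compute the unit normal N̂(u, v) = (-3*v/sqrt(9*u^2 + 9*v^2 + 1), -3*u/sqrt(9*u^2 + 9*v^2 + 1), 1/sqrt(9*u^2 + 9*v^2 + 1)), and the second partials r_uu, r_uv, r_vv. Take dot products:
  L(u, v) = r_uu · N̂ = 0,
  M(u, v) = r_uv · N̂ = 3/sqrt(9*u^2 + 9*v^2 + 1),
  N(u, v) = r_vv · N̂ = 0.
Evaluating at (u, v) = (3/2, -1):
  L = 0, M = 6/11, N = 0.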